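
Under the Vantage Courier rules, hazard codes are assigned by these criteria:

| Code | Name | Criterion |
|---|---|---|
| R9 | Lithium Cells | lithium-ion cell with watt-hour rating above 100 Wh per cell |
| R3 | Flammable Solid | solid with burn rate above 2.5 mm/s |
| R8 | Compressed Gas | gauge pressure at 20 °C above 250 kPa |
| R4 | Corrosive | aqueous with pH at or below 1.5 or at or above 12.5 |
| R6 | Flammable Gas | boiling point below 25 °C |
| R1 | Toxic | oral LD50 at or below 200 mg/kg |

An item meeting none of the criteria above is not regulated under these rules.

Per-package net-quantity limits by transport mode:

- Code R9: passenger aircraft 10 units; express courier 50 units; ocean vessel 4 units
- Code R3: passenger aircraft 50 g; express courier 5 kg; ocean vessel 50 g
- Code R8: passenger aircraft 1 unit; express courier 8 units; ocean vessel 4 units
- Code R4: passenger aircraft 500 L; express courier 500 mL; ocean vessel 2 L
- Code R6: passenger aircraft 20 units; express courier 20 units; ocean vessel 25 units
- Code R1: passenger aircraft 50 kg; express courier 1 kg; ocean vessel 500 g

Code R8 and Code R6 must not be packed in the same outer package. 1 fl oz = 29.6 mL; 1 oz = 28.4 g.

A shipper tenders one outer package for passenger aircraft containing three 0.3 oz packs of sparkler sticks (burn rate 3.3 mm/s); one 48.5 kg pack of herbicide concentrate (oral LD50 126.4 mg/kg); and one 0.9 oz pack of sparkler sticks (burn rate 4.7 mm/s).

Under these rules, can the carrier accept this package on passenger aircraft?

No

Burn rate 3.3 mm/s meets the Code R3 criterion (Flammable Solid), so the sparkler sticks are Code R3.
Herbicide concentrate: oral LD50 126.4 mg/kg ≤ 200 mg/kg → Code R1 (Toxic).
With burn rate 4.7 mm/s (> 2.5 mm/s), the sparkler sticks fall in Code R3.
Code R1 quantity: 48.5 kg.
48.5 kg ≤ 50 kg (passenger aircraft limit, Code R1) — within limit.
Code R3 net quantity: (three 0.3 oz packs = 25.56 g) + (one 0.9 oz pack = 25.56 g) = 51.12 g.
51.12 g > 50 g (passenger aircraft limit, Code R3) — over the limit.
The segregation rule (Code R8 with Code R6) does not apply to Code R1 with Code R3.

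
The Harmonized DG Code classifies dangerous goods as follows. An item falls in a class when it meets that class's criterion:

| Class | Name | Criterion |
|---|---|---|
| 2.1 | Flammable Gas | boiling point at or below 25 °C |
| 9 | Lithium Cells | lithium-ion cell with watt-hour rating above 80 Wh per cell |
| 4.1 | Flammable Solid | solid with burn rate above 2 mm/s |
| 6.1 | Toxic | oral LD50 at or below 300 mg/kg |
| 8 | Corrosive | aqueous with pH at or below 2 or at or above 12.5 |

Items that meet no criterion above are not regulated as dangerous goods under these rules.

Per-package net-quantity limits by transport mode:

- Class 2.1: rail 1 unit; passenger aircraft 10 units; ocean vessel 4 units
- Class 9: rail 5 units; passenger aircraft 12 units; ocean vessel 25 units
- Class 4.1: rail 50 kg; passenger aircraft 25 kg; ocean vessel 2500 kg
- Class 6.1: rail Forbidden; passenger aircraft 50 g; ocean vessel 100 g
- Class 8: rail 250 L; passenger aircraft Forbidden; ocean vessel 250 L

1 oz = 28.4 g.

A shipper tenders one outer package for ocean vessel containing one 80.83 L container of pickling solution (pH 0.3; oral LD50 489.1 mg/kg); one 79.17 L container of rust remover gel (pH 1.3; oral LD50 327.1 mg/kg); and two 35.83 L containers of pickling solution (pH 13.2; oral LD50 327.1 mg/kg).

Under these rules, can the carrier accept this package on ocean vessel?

Yes

pH 0.3 meets the Class 8 criterion (Corrosive), so the pickling solution is Class 8.
Rust remover gel: pH 1.3 ≤ 2 → Class 8 (Corrosive).
The pickling solution has pH 13.2, which is ≥ 12.5, so it is Class 8 (Corrosive).
Total Class 8: 80.83 L + 79.17 L + (two 35.83 L containers = 71.66 L) = 231.66 L.
231.66 L is within the ocean vessel limit of 250 L for Class 8.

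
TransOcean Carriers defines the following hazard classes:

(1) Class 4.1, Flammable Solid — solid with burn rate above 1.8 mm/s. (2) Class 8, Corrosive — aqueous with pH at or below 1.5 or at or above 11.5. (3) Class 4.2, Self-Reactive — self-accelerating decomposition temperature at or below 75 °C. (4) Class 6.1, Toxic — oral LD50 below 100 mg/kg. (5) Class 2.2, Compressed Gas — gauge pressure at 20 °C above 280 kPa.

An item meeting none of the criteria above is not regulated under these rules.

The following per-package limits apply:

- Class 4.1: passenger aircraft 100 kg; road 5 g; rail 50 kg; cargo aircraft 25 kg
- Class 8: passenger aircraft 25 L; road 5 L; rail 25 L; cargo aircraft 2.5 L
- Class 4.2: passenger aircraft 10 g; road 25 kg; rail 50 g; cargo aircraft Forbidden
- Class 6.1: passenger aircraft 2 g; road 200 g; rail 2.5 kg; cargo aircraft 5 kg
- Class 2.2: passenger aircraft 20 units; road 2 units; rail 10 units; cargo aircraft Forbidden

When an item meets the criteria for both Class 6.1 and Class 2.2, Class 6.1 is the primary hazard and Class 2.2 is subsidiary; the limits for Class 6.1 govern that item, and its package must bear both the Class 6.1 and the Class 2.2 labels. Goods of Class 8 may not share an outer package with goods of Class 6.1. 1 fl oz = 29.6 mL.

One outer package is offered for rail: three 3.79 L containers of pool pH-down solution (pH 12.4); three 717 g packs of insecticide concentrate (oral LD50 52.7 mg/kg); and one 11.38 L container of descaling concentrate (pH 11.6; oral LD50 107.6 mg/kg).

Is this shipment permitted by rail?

No

The pool pH-down solution has pH 12.4, which is ≥ 11.5, so it is Class 8 (Corrosive).
Insecticide concentrate: oral LD50 52.7 mg/kg < 100 mg/kg → Class 6.1 (Toxic).
With pH 11.6 (≥ 11.5), the descaling concentrate falls in Class 8.
Class 8 net quantity: (three 3.79 L containers = 11.37 L) + 11.38 L = 22.75 L.
22.75 L is within the rail limit of 25 L for Class 8.
Class 6.1 quantity: three 717 g packs = 2.151 kg.
2.151 kg is within the rail limit of 2.5 kg for Class 6.1.
Class 8 and Class 6.1 may not share an outer package.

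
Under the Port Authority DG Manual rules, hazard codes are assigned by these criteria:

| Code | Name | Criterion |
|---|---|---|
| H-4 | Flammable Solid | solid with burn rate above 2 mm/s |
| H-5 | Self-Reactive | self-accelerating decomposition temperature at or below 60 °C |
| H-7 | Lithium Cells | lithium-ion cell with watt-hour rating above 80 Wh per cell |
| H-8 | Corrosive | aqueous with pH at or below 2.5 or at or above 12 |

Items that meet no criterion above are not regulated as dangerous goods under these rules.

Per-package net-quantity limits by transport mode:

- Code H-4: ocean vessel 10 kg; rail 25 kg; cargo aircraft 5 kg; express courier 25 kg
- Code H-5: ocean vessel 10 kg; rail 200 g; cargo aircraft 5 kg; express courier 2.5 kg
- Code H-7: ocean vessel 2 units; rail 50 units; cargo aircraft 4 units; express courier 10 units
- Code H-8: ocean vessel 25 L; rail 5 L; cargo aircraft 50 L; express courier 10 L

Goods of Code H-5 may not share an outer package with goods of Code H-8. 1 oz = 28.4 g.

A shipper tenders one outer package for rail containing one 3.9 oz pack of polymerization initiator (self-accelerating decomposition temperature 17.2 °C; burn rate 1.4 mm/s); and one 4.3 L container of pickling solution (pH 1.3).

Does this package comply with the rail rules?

Polymerization initiator: self-accelerating decomposition temperature 17.2 °C ≤ 60 °C → Code H-5 (Self-Reactive).
The pickling solution has pH 1.3, which is ≤ 2.5, so it is Code H-8 (Corrosive).
Code H-5 quantity: one 3.9 oz pack = 110.76 g.
110.76 g is within the rail limit of 200 g for Code H-5.
Code H-8 quantity: 4.3 L.
That is within the Code H-8 rail limit of 5 L.
Code H-5 and Code H-8 may not share an outer package.

No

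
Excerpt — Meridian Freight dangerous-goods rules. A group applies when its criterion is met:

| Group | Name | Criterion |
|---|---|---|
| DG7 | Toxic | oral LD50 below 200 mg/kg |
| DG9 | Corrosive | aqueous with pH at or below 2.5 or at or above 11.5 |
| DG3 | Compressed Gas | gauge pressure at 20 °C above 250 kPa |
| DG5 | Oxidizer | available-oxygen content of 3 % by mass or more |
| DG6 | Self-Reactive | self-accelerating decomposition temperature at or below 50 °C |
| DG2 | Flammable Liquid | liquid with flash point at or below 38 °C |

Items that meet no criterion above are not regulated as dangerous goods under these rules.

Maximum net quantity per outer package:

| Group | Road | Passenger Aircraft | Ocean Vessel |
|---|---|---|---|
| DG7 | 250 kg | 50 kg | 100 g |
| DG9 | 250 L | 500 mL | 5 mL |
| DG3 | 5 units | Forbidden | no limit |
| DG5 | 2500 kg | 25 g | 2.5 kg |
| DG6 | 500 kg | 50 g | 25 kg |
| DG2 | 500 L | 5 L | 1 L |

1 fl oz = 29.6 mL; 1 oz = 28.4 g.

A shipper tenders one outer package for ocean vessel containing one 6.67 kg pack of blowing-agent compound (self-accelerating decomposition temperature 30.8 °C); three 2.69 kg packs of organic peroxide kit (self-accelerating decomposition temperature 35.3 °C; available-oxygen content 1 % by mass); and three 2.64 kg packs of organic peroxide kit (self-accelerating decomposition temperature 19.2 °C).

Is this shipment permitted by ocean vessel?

With self-accelerating decomposition temperature 30.8 °C (≤ 50 °C), the blowing-agent compound falls in Group DG6.
With self-accelerating decomposition temperature 35.3 °C (≤ 50 °C), the organic peroxide kit falls in Group DG6.
With self-accelerating decomposition temperature 19.2 °C (≤ 50 °C), the organic peroxide kit falls in Group DG6.
Total Group DG6: 6.67 kg + (three 2.69 kg packs = 8.07 kg) + (three 2.64 kg packs = 7.92 kg) = 22.66 kg.
22.66 kg is within the ocean vessel limit of 25 kg for Group DG6.

Yes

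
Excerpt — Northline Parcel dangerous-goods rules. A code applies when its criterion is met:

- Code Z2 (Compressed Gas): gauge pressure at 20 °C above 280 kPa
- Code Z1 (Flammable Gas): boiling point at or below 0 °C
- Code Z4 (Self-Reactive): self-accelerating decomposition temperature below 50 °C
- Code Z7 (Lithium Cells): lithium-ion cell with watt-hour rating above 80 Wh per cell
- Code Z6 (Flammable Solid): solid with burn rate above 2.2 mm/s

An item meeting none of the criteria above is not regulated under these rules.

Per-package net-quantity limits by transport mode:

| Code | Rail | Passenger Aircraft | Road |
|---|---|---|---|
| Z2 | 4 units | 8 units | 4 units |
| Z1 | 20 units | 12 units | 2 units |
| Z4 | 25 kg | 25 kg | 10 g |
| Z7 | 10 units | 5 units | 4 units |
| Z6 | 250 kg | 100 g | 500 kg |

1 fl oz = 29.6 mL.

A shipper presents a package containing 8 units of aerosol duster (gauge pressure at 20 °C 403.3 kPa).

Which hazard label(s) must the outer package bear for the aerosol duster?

Aerosol duster: gauge pressure at 20 °C 403.3 kPa > 280 kPa → Code Z2 (Compressed Gas).
Only the Code Z2 label is required.

Code Z2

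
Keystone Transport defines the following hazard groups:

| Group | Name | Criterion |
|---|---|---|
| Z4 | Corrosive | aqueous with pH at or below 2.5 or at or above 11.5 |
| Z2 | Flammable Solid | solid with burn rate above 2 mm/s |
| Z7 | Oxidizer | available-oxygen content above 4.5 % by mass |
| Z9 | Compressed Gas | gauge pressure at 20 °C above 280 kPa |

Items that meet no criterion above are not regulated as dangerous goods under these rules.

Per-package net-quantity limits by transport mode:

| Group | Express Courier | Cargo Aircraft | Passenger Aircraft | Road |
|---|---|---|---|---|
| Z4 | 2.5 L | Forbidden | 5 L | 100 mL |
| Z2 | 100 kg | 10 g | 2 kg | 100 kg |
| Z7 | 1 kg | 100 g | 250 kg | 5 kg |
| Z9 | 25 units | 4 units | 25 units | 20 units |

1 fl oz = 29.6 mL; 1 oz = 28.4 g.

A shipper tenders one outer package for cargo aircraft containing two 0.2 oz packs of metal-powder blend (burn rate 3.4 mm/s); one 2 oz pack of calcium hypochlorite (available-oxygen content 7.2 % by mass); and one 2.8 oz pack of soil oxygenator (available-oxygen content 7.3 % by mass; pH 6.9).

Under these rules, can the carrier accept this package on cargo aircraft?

With burn rate 3.4 mm/s (> 2 mm/s), the metal-powder blend falls in Group Z2.
The calcium hypochlorite has available-oxygen content 7.2 % by mass, which is > 4.5 % by mass, so it is Group Z7 (Oxidizer).
Available-oxygen content 7.3 % by mass meets the Group Z7 criterion (Oxidizer), so the soil oxygenator is Group Z7.
Group Z7 net quantity: (one 2 oz pack = 56.8 g) + (one 2.8 oz pack = 79.52 g) = 136.32 g.
That exceeds the Group Z7 cargo aircraft limit of 100 g.
Group Z2 quantity: two 0.2 oz packs = 11.36 g.
That exceeds the Group Z2 cargo aircraft limit of 10 g.

No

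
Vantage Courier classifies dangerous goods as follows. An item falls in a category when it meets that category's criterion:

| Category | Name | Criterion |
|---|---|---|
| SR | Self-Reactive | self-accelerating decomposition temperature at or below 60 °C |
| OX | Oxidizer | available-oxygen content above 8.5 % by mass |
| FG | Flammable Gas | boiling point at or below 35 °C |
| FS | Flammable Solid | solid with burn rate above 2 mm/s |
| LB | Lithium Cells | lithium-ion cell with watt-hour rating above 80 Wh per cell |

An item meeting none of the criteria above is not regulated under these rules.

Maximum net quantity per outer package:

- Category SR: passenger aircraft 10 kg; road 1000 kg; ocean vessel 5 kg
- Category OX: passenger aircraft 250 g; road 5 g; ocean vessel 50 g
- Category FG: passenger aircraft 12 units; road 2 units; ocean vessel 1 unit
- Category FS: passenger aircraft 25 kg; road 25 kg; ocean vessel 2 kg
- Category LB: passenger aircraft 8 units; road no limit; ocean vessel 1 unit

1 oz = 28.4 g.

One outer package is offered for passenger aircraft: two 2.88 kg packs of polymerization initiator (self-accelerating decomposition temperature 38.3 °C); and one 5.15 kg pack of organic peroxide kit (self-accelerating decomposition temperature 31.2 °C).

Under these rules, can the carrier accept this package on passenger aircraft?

No

Polymerization initiator: self-accelerating decomposition temperature 38.3 °C ≤ 60 °C → Category SR (Self-Reactive).
Self-accelerating decomposition temperature 31.2 °C meets the Category SR criterion (Self-Reactive), so the organic peroxide kit is Category SR.
Total Category SR: (two 2.88 kg packs = 5.76 kg) + 5.15 kg = 10.91 kg.
10.91 kg exceeds the passenger aircraft limit of 10 kg for Category SR.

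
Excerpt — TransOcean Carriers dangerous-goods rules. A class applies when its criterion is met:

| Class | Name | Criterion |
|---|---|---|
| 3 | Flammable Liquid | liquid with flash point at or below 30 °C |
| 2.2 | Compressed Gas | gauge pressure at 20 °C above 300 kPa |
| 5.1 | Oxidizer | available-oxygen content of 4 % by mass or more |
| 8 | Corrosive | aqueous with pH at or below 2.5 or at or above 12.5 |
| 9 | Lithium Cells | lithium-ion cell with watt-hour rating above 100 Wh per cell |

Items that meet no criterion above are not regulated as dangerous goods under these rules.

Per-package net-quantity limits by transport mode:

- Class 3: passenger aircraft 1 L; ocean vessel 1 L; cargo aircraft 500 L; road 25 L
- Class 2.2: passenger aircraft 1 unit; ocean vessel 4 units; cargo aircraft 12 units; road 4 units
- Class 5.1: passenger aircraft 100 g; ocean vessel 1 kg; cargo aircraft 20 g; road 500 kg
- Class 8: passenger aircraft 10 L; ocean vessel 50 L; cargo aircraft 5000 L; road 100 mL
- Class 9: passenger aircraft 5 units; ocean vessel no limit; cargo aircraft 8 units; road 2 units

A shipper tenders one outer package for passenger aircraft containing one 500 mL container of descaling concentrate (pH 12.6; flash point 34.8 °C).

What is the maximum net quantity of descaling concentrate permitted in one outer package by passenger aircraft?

pH 12.6 meets the Class 8 criterion (Corrosive), so the descaling concentrate is Class 8.
The passenger aircraft limit for Class 8 is 10 L.

10 L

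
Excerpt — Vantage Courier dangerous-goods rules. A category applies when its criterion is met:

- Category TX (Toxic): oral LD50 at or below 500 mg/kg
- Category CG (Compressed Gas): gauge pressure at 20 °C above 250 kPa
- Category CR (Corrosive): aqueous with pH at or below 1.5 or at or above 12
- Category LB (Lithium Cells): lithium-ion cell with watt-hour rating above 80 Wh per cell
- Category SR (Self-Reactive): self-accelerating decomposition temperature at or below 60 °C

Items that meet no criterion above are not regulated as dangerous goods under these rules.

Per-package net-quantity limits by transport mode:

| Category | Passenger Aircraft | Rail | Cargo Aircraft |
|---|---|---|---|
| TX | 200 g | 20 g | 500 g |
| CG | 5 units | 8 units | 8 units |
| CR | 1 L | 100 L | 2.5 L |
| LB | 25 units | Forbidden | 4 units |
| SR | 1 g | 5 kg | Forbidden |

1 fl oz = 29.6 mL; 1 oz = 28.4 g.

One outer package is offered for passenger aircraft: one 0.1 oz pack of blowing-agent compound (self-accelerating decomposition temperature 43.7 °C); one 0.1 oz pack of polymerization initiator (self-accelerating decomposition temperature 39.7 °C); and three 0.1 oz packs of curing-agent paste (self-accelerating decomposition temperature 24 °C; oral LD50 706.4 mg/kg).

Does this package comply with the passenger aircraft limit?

Blowing-agent compound: self-accelerating decomposition temperature 43.7 °C ≤ 60 °C → Category SR (Self-Reactive).
The polymerization initiator has self-accelerating decomposition temperature 39.7 °C, which is ≤ 60 °C, so it is Category SR (Self-Reactive).
With self-accelerating decomposition temperature 24 °C (≤ 60 °C), the curing-agent paste falls in Category SR.
Total Category SR: (one 0.1 oz pack = 2.84 g) + (one 0.1 oz pack = 2.84 g) + (three 0.1 oz packs = 8.52 g) = 14.2 g.
14.2 g > 1 g (passenger aircraft limit, Category SR) — over the limit.

No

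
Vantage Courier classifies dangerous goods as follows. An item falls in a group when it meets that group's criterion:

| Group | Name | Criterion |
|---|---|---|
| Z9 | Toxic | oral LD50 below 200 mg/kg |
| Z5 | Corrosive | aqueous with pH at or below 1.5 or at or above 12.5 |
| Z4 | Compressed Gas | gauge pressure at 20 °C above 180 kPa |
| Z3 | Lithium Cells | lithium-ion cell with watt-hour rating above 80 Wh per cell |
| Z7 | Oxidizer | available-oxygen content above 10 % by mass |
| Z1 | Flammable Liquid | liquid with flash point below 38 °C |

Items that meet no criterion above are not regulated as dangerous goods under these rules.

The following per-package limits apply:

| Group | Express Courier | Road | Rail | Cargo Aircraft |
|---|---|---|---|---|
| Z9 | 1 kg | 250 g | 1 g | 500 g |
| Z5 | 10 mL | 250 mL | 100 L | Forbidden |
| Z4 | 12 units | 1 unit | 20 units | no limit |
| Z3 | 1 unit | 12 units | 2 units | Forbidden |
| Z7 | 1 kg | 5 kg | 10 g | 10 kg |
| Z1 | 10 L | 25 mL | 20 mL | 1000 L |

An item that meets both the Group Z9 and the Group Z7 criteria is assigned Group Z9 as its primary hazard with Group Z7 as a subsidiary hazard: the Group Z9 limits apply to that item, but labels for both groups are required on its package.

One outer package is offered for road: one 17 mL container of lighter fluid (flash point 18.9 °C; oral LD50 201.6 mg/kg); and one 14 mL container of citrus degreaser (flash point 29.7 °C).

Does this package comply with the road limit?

The lighter fluid has flash point 18.9 °C, which is < 38 °C, so it is Group Z1 (Flammable Liquid).
With flash point 29.7 °C (< 38 °C), the citrus degreaser falls in Group Z1.
Group Z1 net quantity: 17 mL + 14 mL = 31 mL.
That exceeds the Group Z1 road limit of 25 mL.

No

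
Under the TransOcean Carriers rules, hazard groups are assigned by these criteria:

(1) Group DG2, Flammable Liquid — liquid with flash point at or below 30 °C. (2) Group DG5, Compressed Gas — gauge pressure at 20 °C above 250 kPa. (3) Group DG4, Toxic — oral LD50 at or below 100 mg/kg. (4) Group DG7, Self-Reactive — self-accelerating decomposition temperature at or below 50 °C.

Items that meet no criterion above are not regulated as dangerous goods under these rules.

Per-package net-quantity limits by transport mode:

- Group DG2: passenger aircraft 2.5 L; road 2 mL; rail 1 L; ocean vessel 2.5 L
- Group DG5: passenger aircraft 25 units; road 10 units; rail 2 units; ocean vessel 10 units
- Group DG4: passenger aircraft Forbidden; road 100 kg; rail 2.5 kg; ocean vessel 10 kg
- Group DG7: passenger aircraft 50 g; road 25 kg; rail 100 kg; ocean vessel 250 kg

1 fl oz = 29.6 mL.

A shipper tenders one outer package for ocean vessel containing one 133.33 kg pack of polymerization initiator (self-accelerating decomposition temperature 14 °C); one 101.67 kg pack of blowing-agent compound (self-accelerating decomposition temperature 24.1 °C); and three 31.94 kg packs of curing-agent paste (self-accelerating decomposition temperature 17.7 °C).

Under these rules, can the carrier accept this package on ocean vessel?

No

The polymerization initiator has self-accelerating decomposition temperature 14 °C, which is ≤ 50 °C, so it is Group DG7 (Self-Reactive).
The blowing-agent compound has self-accelerating decomposition temperature 24.1 °C, which is ≤ 50 °C, so it is Group DG7 (Self-Reactive).
Curing-agent paste: self-accelerating decomposition temperature 17.7 °C ≤ 50 °C → Group DG7 (Self-Reactive).
Total Group DG7: 133.33 kg + 101.67 kg + (three 31.94 kg packs = 95.82 kg) = 330.82 kg.
330.82 kg exceeds the ocean vessel limit of 250 kg for Group DG7.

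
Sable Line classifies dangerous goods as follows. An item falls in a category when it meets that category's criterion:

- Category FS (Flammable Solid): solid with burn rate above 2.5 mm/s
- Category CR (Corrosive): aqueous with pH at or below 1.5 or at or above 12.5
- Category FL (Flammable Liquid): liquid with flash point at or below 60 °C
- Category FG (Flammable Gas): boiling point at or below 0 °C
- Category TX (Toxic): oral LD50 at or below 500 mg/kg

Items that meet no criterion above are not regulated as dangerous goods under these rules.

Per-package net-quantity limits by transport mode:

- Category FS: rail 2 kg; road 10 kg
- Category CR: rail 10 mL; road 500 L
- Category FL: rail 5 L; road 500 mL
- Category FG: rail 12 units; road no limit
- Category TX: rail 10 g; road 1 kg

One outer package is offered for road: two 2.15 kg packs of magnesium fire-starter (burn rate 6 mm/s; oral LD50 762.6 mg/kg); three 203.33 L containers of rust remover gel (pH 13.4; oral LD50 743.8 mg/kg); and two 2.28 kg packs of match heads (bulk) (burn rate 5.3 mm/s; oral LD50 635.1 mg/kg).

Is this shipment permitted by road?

No

With burn rate 6 mm/s (> 2.5 mm/s), the magnesium fire-starter falls in Category FS.
The rust remover gel has pH 13.4, which is ≥ 12.5, so it is Category CR (Corrosive).
The match heads (bulk) have burn rate 5.3 mm/s, which is > 2.5 mm/s, so they are Category FS (Flammable Solid).
Category CR quantity: three 203.33 L containers = 609.99 L.
609.99 L exceeds the road limit of 500 L for Category CR.
Category FS net quantity: (two 2.15 kg packs = 4.3 kg) + (two 2.28 kg packs = 4.56 kg) = 8.86 kg.
8.86 kg ≤ 10 kg (road limit, Category FS) — within limit.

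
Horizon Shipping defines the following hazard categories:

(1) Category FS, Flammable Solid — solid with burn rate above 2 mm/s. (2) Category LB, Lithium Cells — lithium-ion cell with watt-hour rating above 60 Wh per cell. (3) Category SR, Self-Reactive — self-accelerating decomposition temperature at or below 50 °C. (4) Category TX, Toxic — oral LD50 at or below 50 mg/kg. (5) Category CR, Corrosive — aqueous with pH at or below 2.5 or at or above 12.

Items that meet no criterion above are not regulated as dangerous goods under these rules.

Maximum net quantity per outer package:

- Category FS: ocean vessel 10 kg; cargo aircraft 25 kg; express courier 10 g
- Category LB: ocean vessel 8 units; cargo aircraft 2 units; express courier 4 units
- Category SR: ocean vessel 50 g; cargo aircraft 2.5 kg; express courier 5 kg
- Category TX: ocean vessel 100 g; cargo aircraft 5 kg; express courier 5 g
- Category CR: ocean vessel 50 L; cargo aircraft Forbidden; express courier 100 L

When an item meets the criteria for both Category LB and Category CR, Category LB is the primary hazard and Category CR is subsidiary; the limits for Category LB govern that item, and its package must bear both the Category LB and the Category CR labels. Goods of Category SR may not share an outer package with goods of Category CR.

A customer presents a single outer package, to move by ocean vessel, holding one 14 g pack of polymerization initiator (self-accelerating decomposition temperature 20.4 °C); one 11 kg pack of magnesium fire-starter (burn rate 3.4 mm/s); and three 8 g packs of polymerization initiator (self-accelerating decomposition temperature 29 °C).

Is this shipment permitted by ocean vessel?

Self-accelerating decomposition temperature 20.4 °C meets the Category SR criterion (Self-Reactive), so the polymerization initiator is Category SR.
With burn rate 3.4 mm/s (> 2 mm/s), the magnesium fire-starter falls in Category FS.
With self-accelerating decomposition temperature 29 °C (≤ 50 °C), the polymerization initiator falls in Category SR.
Category SR net quantity: 14 g + (three 8 g packs = 24 g) = 38 g.
38 g is within the ocean vessel limit of 50 g for Category SR.
Category FS quantity: 11 kg.
11 kg exceeds the ocean vessel limit of 10 kg for Category FS.
The segregation rule (Category SR with Category CR) does not apply to Category SR with Category FS.

No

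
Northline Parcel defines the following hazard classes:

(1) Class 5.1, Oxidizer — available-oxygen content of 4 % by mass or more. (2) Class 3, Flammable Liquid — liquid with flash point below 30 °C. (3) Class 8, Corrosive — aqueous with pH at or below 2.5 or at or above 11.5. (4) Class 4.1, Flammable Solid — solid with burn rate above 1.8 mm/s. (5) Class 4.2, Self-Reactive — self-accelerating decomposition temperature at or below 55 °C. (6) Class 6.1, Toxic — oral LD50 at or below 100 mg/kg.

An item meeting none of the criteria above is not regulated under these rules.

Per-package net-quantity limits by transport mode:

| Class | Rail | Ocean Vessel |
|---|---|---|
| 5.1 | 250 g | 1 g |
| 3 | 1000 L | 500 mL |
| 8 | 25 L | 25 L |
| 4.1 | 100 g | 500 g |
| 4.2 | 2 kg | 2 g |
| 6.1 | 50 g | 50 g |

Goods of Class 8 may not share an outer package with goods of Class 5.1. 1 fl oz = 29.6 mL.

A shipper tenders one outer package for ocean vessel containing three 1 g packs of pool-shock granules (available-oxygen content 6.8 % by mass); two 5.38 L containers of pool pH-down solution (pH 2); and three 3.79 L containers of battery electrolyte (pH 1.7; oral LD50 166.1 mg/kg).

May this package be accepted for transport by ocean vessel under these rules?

No

Pool-shock granules: available-oxygen content 6.8 % by mass ≥ 4 % by mass → Class 5.1 (Oxidizer).
The pool pH-down solution has pH 2, which is ≤ 2.5, so it is Class 8 (Corrosive).
Battery electrolyte: pH 1.7 ≤ 2.5 → Class 8 (Corrosive).
Total Class 8: (two 5.38 L containers = 10.76 L) + (three 3.79 L containers = 11.37 L) = 22.13 L.
That is within the Class 8 ocean vessel limit of 25 L.
Class 5.1 quantity: three 1 g packs = 3 g.
3 g > 1 g (ocean vessel limit, Class 5.1) — over the limit.
Class 8 and Class 5.1 may not share an outer package.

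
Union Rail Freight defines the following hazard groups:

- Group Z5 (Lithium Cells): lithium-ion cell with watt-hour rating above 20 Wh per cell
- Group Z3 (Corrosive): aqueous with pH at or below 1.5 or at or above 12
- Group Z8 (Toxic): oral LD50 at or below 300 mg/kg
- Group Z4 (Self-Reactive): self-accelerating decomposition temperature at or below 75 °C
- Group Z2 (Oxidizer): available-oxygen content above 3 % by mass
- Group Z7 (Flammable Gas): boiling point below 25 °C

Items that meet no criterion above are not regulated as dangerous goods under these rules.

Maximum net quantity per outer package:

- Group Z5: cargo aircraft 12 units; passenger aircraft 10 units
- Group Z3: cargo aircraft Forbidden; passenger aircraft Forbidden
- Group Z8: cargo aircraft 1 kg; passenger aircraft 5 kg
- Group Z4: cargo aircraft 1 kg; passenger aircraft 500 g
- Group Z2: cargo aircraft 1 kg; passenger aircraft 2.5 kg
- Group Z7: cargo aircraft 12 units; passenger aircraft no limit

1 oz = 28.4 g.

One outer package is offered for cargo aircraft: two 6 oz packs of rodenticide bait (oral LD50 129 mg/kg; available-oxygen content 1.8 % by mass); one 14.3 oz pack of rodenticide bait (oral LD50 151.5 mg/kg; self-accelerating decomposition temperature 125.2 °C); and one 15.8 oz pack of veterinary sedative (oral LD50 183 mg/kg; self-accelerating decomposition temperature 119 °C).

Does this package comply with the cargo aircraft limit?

Oral LD50 129 mg/kg meets the Group Z8 criterion (Toxic), so the rodenticide bait is Group Z8.
The rodenticide bait has oral LD50 151.5 mg/kg, which is ≤ 300 mg/kg, so it is Group Z8 (Toxic).
With oral LD50 183 mg/kg (≤ 300 mg/kg), the veterinary sedative falls in Group Z8.
Group Z8 net quantity: (two 6 oz packs = 340.8 g) + (one 14.3 oz pack = 406.12 g) + (one 15.8 oz pack = 448.72 g) = 1195.64 g.
That exceeds the Group Z8 cargo aircraft limit of 1 kg.

No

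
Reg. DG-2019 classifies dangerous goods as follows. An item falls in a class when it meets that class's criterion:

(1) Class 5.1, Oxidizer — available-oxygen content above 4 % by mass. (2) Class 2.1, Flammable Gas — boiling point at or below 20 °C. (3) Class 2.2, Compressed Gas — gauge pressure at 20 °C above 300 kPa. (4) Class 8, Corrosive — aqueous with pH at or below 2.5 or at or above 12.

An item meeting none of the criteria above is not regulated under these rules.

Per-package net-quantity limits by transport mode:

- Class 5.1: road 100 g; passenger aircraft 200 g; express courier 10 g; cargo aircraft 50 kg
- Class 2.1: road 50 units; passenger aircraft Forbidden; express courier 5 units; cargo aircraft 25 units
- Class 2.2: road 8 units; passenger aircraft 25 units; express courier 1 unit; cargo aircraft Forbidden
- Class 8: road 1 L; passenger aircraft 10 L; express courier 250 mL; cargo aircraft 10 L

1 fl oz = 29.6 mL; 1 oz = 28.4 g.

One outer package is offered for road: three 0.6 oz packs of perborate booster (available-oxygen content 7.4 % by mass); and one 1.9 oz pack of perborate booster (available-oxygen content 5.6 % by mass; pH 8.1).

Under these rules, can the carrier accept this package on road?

With available-oxygen content 7.4 % by mass (> 4 % by mass), the perborate booster falls in Class 5.1.
Perborate booster: available-oxygen content 5.6 % by mass > 4 % by mass → Class 5.1 (Oxidizer).
Class 5.1 net quantity: (three 0.6 oz packs = 51.12 g) + (one 1.9 oz pack = 53.96 g) = 105.08 g.
105.08 g exceeds the road limit of 100 g for Class 5.1.

No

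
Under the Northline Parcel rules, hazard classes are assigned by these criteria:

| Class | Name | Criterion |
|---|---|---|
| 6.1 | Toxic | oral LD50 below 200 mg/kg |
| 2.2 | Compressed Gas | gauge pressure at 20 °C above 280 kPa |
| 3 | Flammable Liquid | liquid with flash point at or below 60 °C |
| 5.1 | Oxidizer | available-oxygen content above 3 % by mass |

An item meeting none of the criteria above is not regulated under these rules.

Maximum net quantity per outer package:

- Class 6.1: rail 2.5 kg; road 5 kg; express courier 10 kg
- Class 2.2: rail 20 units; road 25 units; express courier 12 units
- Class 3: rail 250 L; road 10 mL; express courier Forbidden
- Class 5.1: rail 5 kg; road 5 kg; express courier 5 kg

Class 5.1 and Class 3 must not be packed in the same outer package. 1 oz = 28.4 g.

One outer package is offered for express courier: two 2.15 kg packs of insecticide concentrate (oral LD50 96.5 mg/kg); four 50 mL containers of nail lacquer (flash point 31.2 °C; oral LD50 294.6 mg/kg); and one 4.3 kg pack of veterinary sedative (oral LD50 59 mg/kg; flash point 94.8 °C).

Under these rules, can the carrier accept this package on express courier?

Insecticide concentrate: oral LD50 96.5 mg/kg < 200 mg/kg → Class 6.1 (Toxic).
With flash point 31.2 °C (≤ 60 °C), the nail lacquer falls in Class 3.
The veterinary sedative has oral LD50 59 mg/kg, which is < 200 mg/kg, so it is Class 6.1 (Toxic).
Class 6.1 net quantity: (two 2.15 kg packs = 4.3 kg) + 4.3 kg = 8.6 kg.
8.6 kg is within the express courier limit of 10 kg for Class 6.1.
Class 3 quantity: four 50 mL containers = 200 mL.
Class 3 is Forbidden by express courier.
The segregation rule (Class 5.1 with Class 3) does not apply to Class 6.1 with Class 3.

No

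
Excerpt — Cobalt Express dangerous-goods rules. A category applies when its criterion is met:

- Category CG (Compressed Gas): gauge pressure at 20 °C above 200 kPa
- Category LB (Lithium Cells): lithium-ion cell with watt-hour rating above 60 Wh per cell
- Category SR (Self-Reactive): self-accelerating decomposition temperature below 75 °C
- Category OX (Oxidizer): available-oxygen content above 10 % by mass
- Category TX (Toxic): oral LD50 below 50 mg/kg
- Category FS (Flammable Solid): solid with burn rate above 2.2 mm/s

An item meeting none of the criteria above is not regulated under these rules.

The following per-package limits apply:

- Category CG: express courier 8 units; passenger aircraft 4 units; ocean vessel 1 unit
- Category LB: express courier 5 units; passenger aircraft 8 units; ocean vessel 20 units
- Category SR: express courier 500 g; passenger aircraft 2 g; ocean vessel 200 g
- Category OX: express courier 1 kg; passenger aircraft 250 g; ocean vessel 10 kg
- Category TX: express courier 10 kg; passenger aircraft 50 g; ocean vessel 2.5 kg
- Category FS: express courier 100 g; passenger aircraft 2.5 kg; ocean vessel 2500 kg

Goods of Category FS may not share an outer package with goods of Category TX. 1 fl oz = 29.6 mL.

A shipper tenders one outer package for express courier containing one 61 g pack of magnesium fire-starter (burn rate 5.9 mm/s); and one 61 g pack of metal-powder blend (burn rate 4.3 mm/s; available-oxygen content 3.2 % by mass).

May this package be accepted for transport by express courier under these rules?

No

Magnesium fire-starter: burn rate 5.9 mm/s > 2.2 mm/s → Category FS (Flammable Solid).
Burn rate 4.3 mm/s meets the Category FS criterion (Flammable Solid), so the metal-powder blend is Category FS.
Total Category FS: 61 g + 61 g = 122 g.
That exceeds the Category FS express courier limit of 100 g.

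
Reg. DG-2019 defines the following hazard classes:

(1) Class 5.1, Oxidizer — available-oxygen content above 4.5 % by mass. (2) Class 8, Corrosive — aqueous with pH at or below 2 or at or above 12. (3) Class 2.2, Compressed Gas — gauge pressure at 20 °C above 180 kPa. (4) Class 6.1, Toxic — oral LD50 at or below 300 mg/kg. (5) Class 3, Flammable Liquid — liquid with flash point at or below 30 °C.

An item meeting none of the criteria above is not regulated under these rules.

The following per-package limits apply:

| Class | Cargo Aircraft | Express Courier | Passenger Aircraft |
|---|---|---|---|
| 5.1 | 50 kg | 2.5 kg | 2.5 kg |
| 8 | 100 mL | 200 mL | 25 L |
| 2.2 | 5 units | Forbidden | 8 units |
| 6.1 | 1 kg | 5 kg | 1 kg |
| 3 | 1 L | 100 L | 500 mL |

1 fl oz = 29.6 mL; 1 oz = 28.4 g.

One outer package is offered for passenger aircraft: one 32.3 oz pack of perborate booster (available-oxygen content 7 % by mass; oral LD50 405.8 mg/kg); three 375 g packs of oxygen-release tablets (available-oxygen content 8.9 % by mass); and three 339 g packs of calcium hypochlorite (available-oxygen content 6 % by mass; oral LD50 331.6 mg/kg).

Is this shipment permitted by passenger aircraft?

Perborate booster: available-oxygen content 7 % by mass > 4.5 % by mass → Class 5.1 (Oxidizer).
The oxygen-release tablets have available-oxygen content 8.9 % by mass, which is > 4.5 % by mass, so they are Class 5.1 (Oxidizer).
Calcium hypochlorite: available-oxygen content 6 % by mass > 4.5 % by mass → Class 5.1 (Oxidizer).
Total Class 5.1: (one 32.3 oz pack = 917.32 g) + (three 375 g packs = 1.125 kg) + (three 339 g packs = 1.017 kg) = 3059.32 g.
3059.32 g > 2.5 kg (passenger aircraft limit, Class 5.1) — over the limit.

No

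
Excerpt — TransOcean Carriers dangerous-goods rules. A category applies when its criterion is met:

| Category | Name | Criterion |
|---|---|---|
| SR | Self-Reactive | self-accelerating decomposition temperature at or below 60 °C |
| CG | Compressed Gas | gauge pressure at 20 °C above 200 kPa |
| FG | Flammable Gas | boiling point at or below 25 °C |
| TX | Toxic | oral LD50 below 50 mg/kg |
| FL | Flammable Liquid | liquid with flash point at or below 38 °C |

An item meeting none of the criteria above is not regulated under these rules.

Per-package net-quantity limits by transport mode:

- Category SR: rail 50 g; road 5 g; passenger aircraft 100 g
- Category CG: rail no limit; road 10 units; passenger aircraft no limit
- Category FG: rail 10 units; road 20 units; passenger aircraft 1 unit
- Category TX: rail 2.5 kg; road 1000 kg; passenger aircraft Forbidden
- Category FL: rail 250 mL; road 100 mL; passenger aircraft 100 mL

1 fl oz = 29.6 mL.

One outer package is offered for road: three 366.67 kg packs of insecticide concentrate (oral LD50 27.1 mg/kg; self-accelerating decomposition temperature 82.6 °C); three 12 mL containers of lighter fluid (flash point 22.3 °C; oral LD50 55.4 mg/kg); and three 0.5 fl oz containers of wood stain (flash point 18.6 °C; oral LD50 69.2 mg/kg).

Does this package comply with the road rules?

Oral LD50 27.1 mg/kg meets the Category TX criterion (Toxic), so the insecticide concentrate is Category TX.
Lighter fluid: flash point 22.3 °C ≤ 38 °C → Category FL (Flammable Liquid).
Wood stain: flash point 18.6 °C ≤ 38 °C → Category FL (Flammable Liquid).
Total Category FL: (three 12 mL containers = 36 mL) + (three 0.5 fl oz containers = 44.4 mL) = 80.4 mL.
That is within the Category FL road limit of 100 mL.
Category TX quantity: three 366.67 kg packs = 1100.01 kg.
1100.01 kg > 1000 kg (road limit, Category TX) — over the limit.

No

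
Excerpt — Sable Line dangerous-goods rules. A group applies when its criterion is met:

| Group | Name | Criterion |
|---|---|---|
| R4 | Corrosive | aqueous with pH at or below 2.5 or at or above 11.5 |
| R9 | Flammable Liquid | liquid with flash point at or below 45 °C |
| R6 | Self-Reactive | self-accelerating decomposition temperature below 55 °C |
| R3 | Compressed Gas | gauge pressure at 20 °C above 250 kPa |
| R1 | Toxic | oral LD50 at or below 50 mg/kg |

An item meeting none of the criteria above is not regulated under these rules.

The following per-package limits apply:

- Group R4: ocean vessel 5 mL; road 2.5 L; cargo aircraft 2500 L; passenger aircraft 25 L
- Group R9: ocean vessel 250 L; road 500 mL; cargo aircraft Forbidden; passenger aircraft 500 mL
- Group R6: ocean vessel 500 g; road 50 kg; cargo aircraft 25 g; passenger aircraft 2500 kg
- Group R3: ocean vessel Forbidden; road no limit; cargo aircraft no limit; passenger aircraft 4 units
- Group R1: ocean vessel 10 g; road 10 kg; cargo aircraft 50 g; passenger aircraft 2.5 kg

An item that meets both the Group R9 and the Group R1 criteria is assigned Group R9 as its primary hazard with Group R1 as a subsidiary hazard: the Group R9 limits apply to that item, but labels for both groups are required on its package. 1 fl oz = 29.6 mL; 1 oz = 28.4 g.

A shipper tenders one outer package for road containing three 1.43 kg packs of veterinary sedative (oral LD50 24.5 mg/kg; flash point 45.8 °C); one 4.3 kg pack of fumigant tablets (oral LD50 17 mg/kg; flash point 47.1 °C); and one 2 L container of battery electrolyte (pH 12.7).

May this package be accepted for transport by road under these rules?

Oral LD50 24.5 mg/kg meets the Group R1 criterion (Toxic), so the veterinary sedative is Group R1.
With oral LD50 17 mg/kg (≤ 50 mg/kg), the fumigant tablets fall in Group R1.
pH 12.7 meets the Group R4 criterion (Corrosive), so the battery electrolyte is Group R4.
Group R4 quantity: 2 L.
That is within the Group R4 road limit of 2.5 L.
Group R1 net quantity: (three 1.43 kg packs = 4.29 kg) + 4.3 kg = 8.59 kg.
8.59 kg is within the road limit of 10 kg for Group R1.
Every hazard group is within its road limit and no segregation rule is violated.

Yes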